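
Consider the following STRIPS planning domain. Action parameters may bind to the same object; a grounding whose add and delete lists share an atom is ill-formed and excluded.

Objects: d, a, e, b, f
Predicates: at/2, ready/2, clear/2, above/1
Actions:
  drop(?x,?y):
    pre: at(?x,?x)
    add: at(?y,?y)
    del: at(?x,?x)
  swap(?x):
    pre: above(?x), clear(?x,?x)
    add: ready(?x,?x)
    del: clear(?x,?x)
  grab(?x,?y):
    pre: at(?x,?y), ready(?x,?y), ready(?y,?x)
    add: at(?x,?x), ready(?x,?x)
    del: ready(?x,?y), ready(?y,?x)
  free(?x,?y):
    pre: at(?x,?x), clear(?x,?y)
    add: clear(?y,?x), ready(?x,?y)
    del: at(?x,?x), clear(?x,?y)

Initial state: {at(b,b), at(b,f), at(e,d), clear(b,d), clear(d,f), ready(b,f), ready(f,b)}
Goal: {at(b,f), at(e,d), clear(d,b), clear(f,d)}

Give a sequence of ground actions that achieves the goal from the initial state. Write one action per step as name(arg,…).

drop(b,d); grab(b,f); free(d,f); free(b,d)

1. drop(b,d)  →  {at(b,f), at(d,d), at(e,d), clear(b,d), clear(d,f), ready(b,f), ready(f,b)}
2. grab(b,f)  →  {at(b,b), at(b,f), at(d,d), at(e,d), clear(b,d), clear(d,f), ready(b,b)}
3. free(d,f)  →  {at(b,b), at(b,f), at(e,d), clear(b,d), clear(f,d), ready(b,b), ready(d,f)}
4. free(b,d)  →  {at(b,f), at(e,d), clear(d,b), clear(f,d), ready(b,b), ready(b,d), ready(d,f)}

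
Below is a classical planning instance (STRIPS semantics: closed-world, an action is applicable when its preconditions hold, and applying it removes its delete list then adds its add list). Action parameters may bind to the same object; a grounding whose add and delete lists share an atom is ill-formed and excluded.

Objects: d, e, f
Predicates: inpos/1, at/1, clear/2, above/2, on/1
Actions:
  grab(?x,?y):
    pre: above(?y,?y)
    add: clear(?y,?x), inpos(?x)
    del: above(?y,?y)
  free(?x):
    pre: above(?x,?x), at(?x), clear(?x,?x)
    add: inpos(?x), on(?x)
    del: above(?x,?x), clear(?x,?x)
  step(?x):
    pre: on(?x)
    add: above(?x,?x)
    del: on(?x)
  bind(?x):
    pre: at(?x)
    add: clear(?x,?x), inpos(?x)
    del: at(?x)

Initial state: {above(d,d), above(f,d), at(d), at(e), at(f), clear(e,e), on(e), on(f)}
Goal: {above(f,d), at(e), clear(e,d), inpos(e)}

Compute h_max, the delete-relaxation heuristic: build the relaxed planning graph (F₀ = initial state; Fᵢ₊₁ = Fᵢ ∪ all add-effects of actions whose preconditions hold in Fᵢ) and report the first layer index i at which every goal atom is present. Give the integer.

F0 = init (8 atoms)
F1 = F0 ∪ {above(e,e), above(f,f), clear(d,d), clear(d,e), clear(d,f), clear(f,f), inpos(d), inpos(e), inpos(f)}  (17 atoms)
F2 = F1 ∪ {clear(e,d), clear(e,f), clear(f,d), clear(f,e), on(d)}  (22 atoms)
goal ⊆ F2  ⇒  h_max = 2

2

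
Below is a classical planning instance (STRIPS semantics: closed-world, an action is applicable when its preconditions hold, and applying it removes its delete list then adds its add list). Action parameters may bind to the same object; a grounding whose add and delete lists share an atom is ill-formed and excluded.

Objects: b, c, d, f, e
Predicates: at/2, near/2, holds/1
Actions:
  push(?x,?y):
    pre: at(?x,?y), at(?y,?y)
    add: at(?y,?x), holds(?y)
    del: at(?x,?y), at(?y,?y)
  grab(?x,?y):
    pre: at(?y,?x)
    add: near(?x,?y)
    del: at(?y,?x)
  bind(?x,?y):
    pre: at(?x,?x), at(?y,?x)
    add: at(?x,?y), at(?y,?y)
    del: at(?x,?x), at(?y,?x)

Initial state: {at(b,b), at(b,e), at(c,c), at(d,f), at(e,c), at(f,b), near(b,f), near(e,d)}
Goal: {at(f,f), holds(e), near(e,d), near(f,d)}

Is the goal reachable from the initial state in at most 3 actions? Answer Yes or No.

No

1. grab(f,d)  →  {at(b,b), at(b,e), at(c,c), at(e,c), at(f,b), near(b,f), near(e,d), near(f,d)}
2. bind(b,f)  →  {at(b,e), at(b,f), at(c,c), at(e,c), at(f,f), near(b,f), near(e,d), near(f,d)}
3. bind(c,e)  →  {at(b,e), at(b,f), at(c,e), at(e,e), at(f,f), near(b,f), near(e,d), near(f,d)}
4. push(b,e)  →  {at(b,f), at(c,e), at(e,b), at(f,f), holds(e), near(b,f), near(e,d), near(f,d)}
optimal plan length = 4; 4 > 3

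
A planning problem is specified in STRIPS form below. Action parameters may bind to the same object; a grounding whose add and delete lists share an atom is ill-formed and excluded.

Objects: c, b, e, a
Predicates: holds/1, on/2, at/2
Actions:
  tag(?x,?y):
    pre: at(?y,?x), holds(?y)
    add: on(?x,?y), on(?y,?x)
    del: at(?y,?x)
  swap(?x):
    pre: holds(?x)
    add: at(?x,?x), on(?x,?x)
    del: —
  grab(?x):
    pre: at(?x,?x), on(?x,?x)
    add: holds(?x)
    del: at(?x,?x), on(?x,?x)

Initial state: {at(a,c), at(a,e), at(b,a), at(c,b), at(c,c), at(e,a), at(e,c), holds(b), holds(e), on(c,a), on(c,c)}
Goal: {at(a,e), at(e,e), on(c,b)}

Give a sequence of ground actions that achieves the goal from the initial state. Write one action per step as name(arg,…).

1. swap(e)  →  {at(a,c), at(a,e), at(b,a), at(c,b), at(c,c), at(e,a), at(e,c), at(e,e), holds(b), holds(e), on(c,a), on(c,c), on(e,e)}
2. grab(c)  →  {at(a,c), at(a,e), at(b,a), at(c,b), at(e,a), at(e,c), at(e,e), holds(b), holds(c), holds(e), on(c,a), on(e,e)}
3. tag(b,c)  →  {at(a,c), at(a,e), at(b,a), at(e,a), at(e,c), at(e,e), holds(b), holds(c), holds(e), on(b,c), on(c,a), on(c,b), on(e,e)}

swap(e); grab(c); tag(b,c)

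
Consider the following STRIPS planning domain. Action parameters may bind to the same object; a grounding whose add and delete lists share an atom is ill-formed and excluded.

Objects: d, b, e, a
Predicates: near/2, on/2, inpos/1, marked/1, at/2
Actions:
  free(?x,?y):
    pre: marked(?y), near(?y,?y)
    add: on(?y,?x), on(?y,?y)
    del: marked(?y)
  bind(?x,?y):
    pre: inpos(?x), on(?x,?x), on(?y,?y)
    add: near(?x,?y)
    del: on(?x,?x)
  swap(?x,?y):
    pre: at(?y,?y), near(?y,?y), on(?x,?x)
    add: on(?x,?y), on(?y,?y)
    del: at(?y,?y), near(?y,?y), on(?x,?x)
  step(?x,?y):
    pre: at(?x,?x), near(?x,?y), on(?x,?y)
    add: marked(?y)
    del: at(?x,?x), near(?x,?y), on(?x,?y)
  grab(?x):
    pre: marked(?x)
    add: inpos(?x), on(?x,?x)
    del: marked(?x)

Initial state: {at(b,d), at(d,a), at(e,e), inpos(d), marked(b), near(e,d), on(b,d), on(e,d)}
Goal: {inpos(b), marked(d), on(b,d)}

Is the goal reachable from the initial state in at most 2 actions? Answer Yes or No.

Yes

1. step(e,d)  →  {at(b,d), at(d,a), inpos(d), marked(b), marked(d), on(b,d)}
2. grab(b)  →  {at(b,d), at(d,a), inpos(b), inpos(d), marked(d), on(b,b), on(b,d)}
optimal plan length = 2; 2 ≤ 2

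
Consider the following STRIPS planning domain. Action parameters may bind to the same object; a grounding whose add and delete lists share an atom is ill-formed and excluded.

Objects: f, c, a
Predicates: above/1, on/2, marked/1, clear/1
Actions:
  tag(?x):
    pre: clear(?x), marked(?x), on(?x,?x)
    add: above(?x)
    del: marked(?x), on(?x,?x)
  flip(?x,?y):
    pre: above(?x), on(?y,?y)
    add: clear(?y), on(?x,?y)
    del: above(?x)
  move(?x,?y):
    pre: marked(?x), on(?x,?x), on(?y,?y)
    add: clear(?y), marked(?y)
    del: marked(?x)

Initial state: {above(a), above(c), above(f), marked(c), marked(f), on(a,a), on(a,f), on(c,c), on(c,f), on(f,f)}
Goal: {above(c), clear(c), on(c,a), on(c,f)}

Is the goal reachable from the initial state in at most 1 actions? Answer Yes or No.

1. flip(f,c)  →  {above(a), above(c), clear(c), marked(c), marked(f), on(a,a), on(a,f), on(c,c), on(c,f), on(f,c), on(f,f)}
2. flip(c,a)  →  {above(a), clear(a), clear(c), marked(c), marked(f), on(a,a), on(a,f), on(c,a), on(c,c), on(c,f), on(f,c), on(f,f)}
3. tag(c)  →  {above(a), above(c), clear(a), clear(c), marked(f), on(a,a), on(a,f), on(c,a), on(c,f), on(f,c), on(f,f)}
optimal plan length = 3; 3 > 1

No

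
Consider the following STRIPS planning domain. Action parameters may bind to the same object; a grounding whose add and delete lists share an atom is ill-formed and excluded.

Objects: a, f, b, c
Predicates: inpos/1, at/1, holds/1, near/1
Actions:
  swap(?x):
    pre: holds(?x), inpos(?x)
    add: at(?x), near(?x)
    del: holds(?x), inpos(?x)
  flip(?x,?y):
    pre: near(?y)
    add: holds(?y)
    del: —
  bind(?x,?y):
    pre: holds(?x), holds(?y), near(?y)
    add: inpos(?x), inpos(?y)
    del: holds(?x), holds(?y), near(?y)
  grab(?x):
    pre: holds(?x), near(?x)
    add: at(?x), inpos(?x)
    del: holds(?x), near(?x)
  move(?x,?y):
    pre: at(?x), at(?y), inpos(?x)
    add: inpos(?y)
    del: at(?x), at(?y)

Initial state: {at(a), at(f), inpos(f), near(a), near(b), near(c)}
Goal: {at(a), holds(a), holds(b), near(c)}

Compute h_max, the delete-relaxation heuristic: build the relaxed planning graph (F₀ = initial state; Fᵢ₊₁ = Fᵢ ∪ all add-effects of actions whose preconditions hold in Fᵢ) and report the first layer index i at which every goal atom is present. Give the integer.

F0 = init (6 atoms)
F1 = F0 ∪ {holds(a), holds(b), holds(c), inpos(a)}  (10 atoms)
goal ⊆ F1  ⇒  h_max = 1

1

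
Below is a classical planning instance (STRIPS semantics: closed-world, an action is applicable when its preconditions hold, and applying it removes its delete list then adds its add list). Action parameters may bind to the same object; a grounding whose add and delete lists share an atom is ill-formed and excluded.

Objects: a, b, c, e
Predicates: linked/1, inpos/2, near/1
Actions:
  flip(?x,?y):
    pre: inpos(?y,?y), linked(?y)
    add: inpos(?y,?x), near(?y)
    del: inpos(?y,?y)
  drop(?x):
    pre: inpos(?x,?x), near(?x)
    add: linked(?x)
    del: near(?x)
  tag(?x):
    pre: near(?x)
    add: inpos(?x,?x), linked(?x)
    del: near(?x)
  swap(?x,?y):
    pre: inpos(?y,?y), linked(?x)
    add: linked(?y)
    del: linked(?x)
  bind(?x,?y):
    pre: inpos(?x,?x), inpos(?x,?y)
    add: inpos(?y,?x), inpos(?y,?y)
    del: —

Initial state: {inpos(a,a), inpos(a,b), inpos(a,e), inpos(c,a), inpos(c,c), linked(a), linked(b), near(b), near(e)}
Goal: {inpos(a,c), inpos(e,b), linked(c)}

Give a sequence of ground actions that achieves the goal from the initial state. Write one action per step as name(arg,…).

1. flip(c,a)  →  {inpos(a,b), inpos(a,c), inpos(a,e), inpos(c,a), inpos(c,c), linked(a), linked(b), near(a), near(b), near(e)}
2. tag(e)  →  {inpos(a,b), inpos(a,c), inpos(a,e), inpos(c,a), inpos(c,c), inpos(e,e), linked(a), linked(b), linked(e), near(a), near(b)}
3. flip(b,e)  →  {inpos(a,b), inpos(a,c), inpos(a,e), inpos(c,a), inpos(c,c), inpos(e,b), linked(a), linked(b), linked(e), near(a), near(b), near(e)}
4. swap(a,c)  →  {inpos(a,b), inpos(a,c), inpos(a,e), inpos(c,a), inpos(c,c), inpos(e,b), linked(b), linked(c), linked(e), near(a), near(b), near(e)}

flip(c,a); tag(e); flip(b,e); swap(a,c)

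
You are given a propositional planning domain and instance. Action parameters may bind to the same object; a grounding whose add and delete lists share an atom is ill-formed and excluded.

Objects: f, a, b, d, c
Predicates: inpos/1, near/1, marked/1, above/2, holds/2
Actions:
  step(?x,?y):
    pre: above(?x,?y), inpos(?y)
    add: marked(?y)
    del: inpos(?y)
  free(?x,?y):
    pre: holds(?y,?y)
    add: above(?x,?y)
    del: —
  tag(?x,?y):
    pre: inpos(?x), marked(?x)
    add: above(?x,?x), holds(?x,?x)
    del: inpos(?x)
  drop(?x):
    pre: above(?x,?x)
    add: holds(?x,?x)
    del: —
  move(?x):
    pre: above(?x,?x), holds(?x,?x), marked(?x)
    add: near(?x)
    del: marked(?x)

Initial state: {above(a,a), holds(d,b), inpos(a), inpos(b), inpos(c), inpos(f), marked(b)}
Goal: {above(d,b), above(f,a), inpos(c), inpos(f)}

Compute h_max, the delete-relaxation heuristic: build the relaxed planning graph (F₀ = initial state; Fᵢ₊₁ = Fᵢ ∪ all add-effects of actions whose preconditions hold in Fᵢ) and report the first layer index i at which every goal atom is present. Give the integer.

F0 = init (7 atoms)
F1 = F0 ∪ {above(b,b), holds(a,a), holds(b,b), marked(a)}  (11 atoms)
F2 = F1 ∪ {above(a,b), above(b,a), above(c,a), above(c,b), above(d,a), above(d,b), above(f,a), above(f,b), near(a), near(b)}  (21 atoms)
goal ⊆ F2  ⇒  h_max = 2

2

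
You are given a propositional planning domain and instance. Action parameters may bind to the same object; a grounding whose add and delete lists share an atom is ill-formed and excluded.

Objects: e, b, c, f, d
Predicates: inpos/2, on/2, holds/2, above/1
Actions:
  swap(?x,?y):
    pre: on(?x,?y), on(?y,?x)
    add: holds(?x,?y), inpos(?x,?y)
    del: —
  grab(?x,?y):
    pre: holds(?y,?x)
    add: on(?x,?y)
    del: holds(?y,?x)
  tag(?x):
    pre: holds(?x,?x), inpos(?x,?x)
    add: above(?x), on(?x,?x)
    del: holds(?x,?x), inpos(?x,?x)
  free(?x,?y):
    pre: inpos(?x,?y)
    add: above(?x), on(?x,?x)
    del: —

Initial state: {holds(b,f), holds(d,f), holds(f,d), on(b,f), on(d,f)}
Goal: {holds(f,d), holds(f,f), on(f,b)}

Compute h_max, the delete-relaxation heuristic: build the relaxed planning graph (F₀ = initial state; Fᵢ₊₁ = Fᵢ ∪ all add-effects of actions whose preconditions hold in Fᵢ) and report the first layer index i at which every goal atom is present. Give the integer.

4

F0 = init (5 atoms)
F1 = F0 ∪ {on(f,b), on(f,d)}  (7 atoms)
F2 = F1 ∪ {holds(f,b), inpos(b,f), inpos(d,f), inpos(f,b), inpos(f,d)}  (12 atoms)
F3 = F2 ∪ {above(b), above(d), above(f), on(b,b), on(d,d), on(f,f)}  (18 atoms)
F4 = F3 ∪ {holds(b,b), holds(d,d), holds(f,f), inpos(b,b), inpos(d,d), inpos(f,f)}  (24 atoms)
goal ⊆ F4  ⇒  h_max = 4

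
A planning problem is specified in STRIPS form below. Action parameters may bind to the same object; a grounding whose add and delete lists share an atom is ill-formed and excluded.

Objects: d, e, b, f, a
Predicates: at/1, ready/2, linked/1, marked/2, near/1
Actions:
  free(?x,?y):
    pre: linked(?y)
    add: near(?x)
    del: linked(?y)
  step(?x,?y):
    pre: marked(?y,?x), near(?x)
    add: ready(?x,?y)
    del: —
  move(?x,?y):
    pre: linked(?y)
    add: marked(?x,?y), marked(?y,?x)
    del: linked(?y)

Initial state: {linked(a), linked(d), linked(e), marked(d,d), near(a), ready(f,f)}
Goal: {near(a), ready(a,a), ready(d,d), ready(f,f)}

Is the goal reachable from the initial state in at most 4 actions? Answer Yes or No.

Yes

1. free(d,d)  →  {linked(a), linked(e), marked(d,d), near(a), near(d), ready(f,f)}
2. step(d,d)  →  {linked(a), linked(e), marked(d,d), near(a), near(d), ready(d,d), ready(f,f)}
3. move(a,a)  →  {linked(e), marked(a,a), marked(d,d), near(a), near(d), ready(d,d), ready(f,f)}
4. step(a,a)  →  {linked(e), marked(a,a), marked(d,d), near(a), near(d), ready(a,a), ready(d,d), ready(f,f)}
optimal plan length = 4; 4 ≤ 4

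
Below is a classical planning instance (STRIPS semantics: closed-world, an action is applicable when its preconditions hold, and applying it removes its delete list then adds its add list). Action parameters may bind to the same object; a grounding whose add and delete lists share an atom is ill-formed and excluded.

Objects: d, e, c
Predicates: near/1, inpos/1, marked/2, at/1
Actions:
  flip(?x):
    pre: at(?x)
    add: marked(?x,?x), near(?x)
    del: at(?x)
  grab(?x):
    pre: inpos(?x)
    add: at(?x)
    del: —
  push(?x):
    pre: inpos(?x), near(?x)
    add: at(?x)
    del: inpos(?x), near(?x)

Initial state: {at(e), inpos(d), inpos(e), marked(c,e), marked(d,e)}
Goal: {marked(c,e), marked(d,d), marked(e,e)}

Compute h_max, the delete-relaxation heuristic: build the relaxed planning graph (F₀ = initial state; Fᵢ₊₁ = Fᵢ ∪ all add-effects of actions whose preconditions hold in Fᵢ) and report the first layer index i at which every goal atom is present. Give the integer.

2

F0 = init (5 atoms)
F1 = F0 ∪ {at(d), marked(e,e), near(e)}  (8 atoms)
F2 = F1 ∪ {marked(d,d), near(d)}  (10 atoms)
goal ⊆ F2  ⇒  h_max = 2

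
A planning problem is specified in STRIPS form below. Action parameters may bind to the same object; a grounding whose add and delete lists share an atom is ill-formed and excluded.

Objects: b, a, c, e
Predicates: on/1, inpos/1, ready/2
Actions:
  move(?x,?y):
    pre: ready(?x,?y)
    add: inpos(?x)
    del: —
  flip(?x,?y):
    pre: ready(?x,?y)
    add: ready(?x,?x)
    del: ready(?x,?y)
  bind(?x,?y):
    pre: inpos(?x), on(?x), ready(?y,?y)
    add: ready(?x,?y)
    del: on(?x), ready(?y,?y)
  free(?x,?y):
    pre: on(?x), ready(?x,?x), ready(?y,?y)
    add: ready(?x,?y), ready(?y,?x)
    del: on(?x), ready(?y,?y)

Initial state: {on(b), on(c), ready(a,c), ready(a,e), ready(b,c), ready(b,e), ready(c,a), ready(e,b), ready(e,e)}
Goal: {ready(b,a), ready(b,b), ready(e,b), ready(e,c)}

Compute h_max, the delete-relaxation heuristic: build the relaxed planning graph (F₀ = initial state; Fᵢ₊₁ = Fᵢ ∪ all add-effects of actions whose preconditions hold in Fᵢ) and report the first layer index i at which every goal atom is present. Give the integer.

2

F0 = init (9 atoms)
F1 = F0 ∪ {inpos(a), inpos(b), inpos(c), inpos(e), ready(a,a), ready(b,b), ready(c,c)}  (16 atoms)
F2 = F1 ∪ {ready(a,b), ready(b,a), ready(c,b), ready(c,e), ready(e,c)}  (21 atoms)
goal ⊆ F2  ⇒  h_max = 2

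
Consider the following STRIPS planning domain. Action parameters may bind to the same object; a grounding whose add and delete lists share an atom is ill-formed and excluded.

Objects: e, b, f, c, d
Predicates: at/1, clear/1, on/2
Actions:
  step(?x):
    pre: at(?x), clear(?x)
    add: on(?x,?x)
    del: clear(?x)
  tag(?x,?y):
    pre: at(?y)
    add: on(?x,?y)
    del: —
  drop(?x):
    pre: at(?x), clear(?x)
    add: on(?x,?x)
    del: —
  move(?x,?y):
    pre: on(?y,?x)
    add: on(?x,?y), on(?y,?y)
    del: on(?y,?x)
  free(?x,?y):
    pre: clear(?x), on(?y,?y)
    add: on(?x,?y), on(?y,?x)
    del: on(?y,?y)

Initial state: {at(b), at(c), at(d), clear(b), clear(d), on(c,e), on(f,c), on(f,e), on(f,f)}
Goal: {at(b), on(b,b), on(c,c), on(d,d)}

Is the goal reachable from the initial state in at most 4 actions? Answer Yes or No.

1. step(b)  →  {at(b), at(c), at(d), clear(d), on(b,b), on(c,e), on(f,c), on(f,e), on(f,f)}
2. step(d)  →  {at(b), at(c), at(d), on(b,b), on(c,e), on(d,d), on(f,c), on(f,e), on(f,f)}
3. tag(c,c)  →  {at(b), at(c), at(d), on(b,b), on(c,c), on(c,e), on(d,d), on(f,c), on(f,e), on(f,f)}
optimal plan length = 3; 3 ≤ 4

Yes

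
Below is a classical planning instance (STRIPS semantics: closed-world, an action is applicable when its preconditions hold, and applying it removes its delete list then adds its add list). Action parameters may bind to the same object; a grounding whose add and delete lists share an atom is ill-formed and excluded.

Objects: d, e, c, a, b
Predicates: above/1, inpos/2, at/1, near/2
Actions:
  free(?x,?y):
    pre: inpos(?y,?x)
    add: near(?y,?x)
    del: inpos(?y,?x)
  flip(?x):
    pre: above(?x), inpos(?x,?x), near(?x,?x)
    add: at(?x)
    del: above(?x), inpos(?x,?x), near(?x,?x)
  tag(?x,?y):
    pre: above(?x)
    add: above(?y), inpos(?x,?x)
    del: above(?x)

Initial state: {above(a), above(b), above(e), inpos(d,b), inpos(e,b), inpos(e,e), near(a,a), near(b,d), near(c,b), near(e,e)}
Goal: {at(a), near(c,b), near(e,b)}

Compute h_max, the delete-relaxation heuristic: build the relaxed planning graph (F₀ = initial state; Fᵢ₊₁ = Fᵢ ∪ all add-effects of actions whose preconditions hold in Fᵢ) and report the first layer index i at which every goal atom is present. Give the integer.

2

F0 = init (10 atoms)
F1 = F0 ∪ {above(c), above(d), at(e), inpos(a,a), inpos(b,b), near(d,b), near(e,b)}  (17 atoms)
F2 = F1 ∪ {at(a), inpos(c,c), inpos(d,d), near(b,b)}  (21 atoms)
goal ⊆ F2  ⇒  h_max = 2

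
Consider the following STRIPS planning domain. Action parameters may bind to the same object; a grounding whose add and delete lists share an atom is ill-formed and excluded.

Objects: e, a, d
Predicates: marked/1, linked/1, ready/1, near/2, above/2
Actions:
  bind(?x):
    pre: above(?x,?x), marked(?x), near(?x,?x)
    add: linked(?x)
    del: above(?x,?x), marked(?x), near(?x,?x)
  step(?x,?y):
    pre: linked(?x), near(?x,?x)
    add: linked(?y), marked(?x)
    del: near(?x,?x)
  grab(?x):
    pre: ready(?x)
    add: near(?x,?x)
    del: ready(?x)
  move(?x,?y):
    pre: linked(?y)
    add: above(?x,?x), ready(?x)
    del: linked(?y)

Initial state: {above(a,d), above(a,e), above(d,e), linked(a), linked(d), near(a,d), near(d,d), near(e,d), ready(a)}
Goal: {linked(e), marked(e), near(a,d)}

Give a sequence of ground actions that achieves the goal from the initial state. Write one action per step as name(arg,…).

step(d,e); move(e,a); grab(e); step(e,e)

1. step(d,e)  →  {above(a,d), above(a,e), above(d,e), linked(a), linked(d), linked(e), marked(d), near(a,d), near(e,d), ready(a)}
2. move(e,a)  →  {above(a,d), above(a,e), above(d,e), above(e,e), linked(d), linked(e), marked(d), near(a,d), near(e,d), ready(a), ready(e)}
3. grab(e)  →  {above(a,d), above(a,e), above(d,e), above(e,e), linked(d), linked(e), marked(d), near(a,d), near(e,d), near(e,e), ready(a)}
4. step(e,e)  →  {above(a,d), above(a,e), above(d,e), above(e,e), linked(d), linked(e), marked(d), marked(e), near(a,d), near(e,d), ready(a)}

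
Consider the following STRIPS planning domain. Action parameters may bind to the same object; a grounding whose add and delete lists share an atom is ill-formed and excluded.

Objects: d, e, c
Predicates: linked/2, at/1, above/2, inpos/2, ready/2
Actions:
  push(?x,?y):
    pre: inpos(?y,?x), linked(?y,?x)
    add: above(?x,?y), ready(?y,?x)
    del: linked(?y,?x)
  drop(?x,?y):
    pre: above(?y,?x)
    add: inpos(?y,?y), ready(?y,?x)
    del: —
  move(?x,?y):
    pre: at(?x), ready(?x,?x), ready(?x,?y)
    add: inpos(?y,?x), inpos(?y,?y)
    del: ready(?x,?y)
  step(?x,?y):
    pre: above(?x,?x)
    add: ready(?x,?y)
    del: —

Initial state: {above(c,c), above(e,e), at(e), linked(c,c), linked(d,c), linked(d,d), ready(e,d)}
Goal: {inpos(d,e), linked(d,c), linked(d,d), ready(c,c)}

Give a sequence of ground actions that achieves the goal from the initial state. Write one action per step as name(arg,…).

drop(e,e); drop(c,c); move(e,d)

1. drop(e,e)  →  {above(c,c), above(e,e), at(e), inpos(e,e), linked(c,c), linked(d,c), linked(d,d), ready(e,d), ready(e,e)}
2. drop(c,c)  →  {above(c,c), above(e,e), at(e), inpos(c,c), inpos(e,e), linked(c,c), linked(d,c), linked(d,d), ready(c,c), ready(e,d), ready(e,e)}
3. move(e,d)  →  {above(c,c), above(e,e), at(e), inpos(c,c), inpos(d,d), inpos(d,e), inpos(e,e), linked(c,c), linked(d,c), linked(d,d), ready(c,c), ready(e,e)}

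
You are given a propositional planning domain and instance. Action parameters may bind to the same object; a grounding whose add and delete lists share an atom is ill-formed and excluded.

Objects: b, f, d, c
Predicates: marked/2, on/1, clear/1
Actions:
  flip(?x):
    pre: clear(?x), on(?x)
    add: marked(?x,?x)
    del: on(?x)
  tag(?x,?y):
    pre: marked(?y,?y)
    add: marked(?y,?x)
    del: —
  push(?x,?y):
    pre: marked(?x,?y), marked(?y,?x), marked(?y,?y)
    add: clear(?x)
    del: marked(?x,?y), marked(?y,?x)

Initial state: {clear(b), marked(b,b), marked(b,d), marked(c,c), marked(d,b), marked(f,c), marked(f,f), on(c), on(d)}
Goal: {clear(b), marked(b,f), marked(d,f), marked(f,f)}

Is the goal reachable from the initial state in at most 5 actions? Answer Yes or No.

Yes

1. tag(f,b)  →  {clear(b), marked(b,b), marked(b,d), marked(b,f), marked(c,c), marked(d,b), marked(f,c), marked(f,f), on(c), on(d)}
2. push(d,b)  →  {clear(b), clear(d), marked(b,b), marked(b,f), marked(c,c), marked(f,c), marked(f,f), on(c), on(d)}
3. flip(d)  →  {clear(b), clear(d), marked(b,b), marked(b,f), marked(c,c), marked(d,d), marked(f,c), marked(f,f), on(c)}
4. tag(f,d)  →  {clear(b), clear(d), marked(b,b), marked(b,f), marked(c,c), marked(d,d), marked(d,f), marked(f,c), marked(f,f), on(c)}
optimal plan length = 4; 4 ≤ 5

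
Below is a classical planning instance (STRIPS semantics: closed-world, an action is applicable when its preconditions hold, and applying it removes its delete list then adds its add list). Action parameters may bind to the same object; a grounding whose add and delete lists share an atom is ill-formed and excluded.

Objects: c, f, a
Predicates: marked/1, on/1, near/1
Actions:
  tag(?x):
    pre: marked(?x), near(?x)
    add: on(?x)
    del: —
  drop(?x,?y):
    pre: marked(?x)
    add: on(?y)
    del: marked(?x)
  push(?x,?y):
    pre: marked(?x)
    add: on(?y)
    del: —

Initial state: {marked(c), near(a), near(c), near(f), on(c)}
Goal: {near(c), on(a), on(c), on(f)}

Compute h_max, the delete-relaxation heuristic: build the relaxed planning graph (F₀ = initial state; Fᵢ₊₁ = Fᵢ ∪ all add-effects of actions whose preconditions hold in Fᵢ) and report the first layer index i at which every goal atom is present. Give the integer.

1

F0 = init (5 atoms)
F1 = F0 ∪ {on(a), on(f)}  (7 atoms)
goal ⊆ F1  ⇒  h_max = 1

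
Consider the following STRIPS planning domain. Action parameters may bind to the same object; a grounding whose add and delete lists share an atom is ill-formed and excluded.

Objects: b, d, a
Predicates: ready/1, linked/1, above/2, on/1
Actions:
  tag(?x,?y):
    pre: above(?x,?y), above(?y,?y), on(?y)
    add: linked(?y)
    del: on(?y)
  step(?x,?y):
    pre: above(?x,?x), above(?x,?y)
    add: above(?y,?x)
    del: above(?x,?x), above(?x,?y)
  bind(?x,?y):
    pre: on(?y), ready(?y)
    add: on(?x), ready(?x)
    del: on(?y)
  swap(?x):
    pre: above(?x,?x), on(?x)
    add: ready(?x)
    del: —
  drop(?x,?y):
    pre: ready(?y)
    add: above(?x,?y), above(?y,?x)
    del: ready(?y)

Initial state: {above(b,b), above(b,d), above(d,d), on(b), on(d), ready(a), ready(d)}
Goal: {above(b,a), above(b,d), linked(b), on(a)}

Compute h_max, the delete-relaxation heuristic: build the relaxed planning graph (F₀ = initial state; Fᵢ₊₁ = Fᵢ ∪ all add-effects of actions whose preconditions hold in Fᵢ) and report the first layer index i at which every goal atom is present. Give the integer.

F0 = init (7 atoms)
F1 = F0 ∪ {above(a,a), above(a,b), above(a,d), above(b,a), above(d,a), above(d,b), linked(b), linked(d), on(a), ready(b)}  (17 atoms)
goal ⊆ F1  ⇒  h_max = 1

1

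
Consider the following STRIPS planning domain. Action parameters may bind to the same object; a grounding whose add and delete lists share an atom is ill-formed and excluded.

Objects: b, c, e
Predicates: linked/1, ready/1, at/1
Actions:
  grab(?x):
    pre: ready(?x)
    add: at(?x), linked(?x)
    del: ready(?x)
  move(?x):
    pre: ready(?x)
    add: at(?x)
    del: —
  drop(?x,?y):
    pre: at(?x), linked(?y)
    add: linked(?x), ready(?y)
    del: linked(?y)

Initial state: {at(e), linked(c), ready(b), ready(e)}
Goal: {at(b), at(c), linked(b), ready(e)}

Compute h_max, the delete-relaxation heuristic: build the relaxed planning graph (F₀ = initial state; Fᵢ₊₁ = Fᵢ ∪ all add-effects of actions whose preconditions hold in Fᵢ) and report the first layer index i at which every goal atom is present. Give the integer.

F0 = init (4 atoms)
F1 = F0 ∪ {at(b), linked(b), linked(e), ready(c)}  (8 atoms)
F2 = F1 ∪ {at(c)}  (9 atoms)
goal ⊆ F2  ⇒  h_max = 2

2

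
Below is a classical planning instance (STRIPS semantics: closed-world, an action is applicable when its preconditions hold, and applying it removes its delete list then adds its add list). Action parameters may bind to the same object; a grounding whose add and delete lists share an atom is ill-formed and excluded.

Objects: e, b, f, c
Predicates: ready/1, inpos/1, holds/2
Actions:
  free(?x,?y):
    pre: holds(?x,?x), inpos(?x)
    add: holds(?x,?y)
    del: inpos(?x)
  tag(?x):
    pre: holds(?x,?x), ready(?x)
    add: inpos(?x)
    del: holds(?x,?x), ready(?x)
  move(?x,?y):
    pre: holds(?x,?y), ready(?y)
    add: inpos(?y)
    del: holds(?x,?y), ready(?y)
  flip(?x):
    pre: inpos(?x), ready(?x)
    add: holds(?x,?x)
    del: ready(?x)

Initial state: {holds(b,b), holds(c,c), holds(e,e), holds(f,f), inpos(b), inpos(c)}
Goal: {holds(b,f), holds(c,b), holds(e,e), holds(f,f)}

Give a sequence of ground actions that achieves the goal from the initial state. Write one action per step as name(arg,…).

free(b,f); free(c,b)

1. free(b,f)  →  {holds(b,b), holds(b,f), holds(c,c), holds(e,e), holds(f,f), inpos(c)}
2. free(c,b)  →  {holds(b,b), holds(b,f), holds(c,b), holds(c,c), holds(e,e), holds(f,f)}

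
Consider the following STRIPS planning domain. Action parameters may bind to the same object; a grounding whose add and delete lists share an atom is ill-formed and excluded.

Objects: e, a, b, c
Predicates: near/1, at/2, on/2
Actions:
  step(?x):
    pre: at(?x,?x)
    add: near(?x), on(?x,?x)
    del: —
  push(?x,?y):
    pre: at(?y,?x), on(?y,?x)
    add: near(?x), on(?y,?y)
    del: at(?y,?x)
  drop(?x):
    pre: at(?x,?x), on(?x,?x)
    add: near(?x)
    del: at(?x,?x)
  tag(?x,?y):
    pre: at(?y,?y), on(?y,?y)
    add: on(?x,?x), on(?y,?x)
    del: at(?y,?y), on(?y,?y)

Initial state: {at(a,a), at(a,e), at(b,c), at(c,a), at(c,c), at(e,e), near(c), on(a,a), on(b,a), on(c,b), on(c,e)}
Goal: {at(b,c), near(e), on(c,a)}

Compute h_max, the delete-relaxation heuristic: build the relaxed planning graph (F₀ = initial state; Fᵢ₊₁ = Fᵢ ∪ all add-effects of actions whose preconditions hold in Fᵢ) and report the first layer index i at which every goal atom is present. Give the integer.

2

F0 = init (11 atoms)
F1 = F0 ∪ {near(a), near(e), on(a,b), on(a,c), on(a,e), on(b,b), on(c,c), on(e,e)}  (19 atoms)
F2 = F1 ∪ {on(c,a), on(e,a), on(e,b), on(e,c)}  (23 atoms)
goal ⊆ F2  ⇒  h_max = 2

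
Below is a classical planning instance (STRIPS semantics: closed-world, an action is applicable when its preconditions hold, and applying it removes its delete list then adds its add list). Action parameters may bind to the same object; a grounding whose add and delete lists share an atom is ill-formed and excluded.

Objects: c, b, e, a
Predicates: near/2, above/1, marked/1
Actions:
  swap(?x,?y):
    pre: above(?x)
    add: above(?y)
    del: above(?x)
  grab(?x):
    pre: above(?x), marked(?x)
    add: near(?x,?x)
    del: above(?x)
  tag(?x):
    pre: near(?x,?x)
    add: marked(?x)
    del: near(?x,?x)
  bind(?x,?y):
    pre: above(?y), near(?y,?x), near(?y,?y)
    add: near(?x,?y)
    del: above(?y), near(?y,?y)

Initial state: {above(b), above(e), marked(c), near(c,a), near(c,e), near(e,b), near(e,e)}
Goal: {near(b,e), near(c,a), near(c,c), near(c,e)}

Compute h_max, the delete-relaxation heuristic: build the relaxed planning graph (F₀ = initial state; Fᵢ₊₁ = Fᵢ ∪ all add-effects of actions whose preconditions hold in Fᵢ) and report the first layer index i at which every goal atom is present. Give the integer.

F0 = init (7 atoms)
F1 = F0 ∪ {above(a), above(c), marked(e), near(b,e)}  (11 atoms)
F2 = F1 ∪ {near(c,c)}  (12 atoms)
goal ⊆ F2  ⇒  h_max = 2

2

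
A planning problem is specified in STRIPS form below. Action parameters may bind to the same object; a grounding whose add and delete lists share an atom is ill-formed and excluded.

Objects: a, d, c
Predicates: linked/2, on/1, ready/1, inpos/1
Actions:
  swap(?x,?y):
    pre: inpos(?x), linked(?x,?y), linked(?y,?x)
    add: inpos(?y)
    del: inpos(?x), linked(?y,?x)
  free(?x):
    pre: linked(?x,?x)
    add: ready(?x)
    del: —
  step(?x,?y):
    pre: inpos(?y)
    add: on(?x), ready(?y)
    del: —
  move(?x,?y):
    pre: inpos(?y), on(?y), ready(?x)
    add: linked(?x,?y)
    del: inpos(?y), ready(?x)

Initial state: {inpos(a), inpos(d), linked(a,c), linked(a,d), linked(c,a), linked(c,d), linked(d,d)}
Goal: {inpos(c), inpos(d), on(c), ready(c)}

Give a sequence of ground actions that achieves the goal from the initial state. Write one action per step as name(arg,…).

swap(a,c); step(c,c)

1. swap(a,c)  →  {inpos(c), inpos(d), linked(a,c), linked(a,d), linked(c,d), linked(d,d)}
2. step(c,c)  →  {inpos(c), inpos(d), linked(a,c), linked(a,d), linked(c,d), linked(d,d), on(c), ready(c)}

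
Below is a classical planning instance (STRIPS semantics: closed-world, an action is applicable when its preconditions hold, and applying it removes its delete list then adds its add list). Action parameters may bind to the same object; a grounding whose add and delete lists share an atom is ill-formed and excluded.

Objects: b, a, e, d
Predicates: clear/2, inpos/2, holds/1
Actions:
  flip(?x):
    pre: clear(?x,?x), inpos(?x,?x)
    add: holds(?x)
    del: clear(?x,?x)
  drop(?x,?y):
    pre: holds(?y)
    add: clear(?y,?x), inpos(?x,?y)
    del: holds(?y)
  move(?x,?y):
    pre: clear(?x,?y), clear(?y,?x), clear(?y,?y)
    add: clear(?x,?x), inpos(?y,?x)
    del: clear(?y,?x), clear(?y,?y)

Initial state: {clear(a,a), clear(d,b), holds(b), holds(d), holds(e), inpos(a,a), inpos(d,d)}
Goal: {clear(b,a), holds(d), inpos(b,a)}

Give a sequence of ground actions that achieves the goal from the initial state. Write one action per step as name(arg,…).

1. flip(a)  →  {clear(d,b), holds(a), holds(b), holds(d), holds(e), inpos(a,a), inpos(d,d)}
2. drop(b,a)  →  {clear(a,b), clear(d,b), holds(b), holds(d), holds(e), inpos(a,a), inpos(b,a), inpos(d,d)}
3. drop(a,b)  →  {clear(a,b), clear(b,a), clear(d,b), holds(d), holds(e), inpos(a,a), inpos(a,b), inpos(b,a), inpos(d,d)}

flip(a); drop(b,a); drop(a,b)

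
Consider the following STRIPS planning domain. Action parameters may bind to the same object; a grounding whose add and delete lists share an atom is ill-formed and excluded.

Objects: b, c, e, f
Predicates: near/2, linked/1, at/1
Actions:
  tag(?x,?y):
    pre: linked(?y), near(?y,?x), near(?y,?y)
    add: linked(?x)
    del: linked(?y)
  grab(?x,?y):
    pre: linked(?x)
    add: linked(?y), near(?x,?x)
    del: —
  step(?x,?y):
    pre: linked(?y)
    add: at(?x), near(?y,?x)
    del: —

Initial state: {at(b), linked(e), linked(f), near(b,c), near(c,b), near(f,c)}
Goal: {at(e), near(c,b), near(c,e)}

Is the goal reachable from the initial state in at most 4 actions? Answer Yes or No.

Yes

1. grab(e,c)  →  {at(b), linked(c), linked(e), linked(f), near(b,c), near(c,b), near(e,e), near(f,c)}
2. step(e,c)  →  {at(b), at(e), linked(c), linked(e), linked(f), near(b,c), near(c,b), near(c,e), near(e,e), near(f,c)}
optimal plan length = 2; 2 ≤ 4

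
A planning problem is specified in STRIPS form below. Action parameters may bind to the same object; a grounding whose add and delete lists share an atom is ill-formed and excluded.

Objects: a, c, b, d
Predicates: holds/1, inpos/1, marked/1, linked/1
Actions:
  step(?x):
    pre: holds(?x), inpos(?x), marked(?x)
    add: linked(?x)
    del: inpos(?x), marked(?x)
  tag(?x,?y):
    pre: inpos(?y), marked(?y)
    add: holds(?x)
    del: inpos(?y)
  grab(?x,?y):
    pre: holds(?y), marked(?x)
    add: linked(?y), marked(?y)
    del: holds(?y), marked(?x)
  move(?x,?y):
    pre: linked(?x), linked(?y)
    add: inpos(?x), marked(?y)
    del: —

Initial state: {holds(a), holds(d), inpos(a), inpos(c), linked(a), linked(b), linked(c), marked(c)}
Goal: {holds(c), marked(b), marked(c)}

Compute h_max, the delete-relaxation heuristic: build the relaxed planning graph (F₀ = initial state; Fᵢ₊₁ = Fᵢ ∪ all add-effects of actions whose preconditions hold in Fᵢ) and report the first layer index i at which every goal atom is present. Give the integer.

1

F0 = init (8 atoms)
F1 = F0 ∪ {holds(b), holds(c), inpos(b), linked(d), marked(a), marked(b), marked(d)}  (15 atoms)
goal ⊆ F1  ⇒  h_max = 1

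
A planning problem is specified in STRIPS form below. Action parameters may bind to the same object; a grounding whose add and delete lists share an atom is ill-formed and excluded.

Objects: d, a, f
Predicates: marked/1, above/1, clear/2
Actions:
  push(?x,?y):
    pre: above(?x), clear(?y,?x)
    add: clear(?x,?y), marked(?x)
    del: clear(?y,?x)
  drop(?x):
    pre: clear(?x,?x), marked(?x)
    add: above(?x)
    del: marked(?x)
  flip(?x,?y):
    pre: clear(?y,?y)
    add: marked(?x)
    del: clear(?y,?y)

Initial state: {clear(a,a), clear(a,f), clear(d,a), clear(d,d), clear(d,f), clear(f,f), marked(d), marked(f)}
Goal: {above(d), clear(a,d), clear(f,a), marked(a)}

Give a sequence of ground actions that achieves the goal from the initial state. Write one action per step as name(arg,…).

1. drop(d)  →  {above(d), clear(a,a), clear(a,f), clear(d,a), clear(d,d), clear(d,f), clear(f,f), marked(f)}
2. drop(f)  →  {above(d), above(f), clear(a,a), clear(a,f), clear(d,a), clear(d,d), clear(d,f), clear(f,f)}
3. push(f,a)  →  {above(d), above(f), clear(a,a), clear(d,a), clear(d,d), clear(d,f), clear(f,a), clear(f,f), marked(f)}
4. flip(a,d)  →  {above(d), above(f), clear(a,a), clear(d,a), clear(d,f), clear(f,a), clear(f,f), marked(a), marked(f)}
5. drop(a)  →  {above(a), above(d), above(f), clear(a,a), clear(d,a), clear(d,f), clear(f,a), clear(f,f), marked(f)}
6. push(a,d)  →  {above(a), above(d), above(f), clear(a,a), clear(a,d), clear(d,f), clear(f,a), clear(f,f), marked(a), marked(f)}

drop(d); drop(f); push(f,a); flip(a,d); drop(a); push(a,d)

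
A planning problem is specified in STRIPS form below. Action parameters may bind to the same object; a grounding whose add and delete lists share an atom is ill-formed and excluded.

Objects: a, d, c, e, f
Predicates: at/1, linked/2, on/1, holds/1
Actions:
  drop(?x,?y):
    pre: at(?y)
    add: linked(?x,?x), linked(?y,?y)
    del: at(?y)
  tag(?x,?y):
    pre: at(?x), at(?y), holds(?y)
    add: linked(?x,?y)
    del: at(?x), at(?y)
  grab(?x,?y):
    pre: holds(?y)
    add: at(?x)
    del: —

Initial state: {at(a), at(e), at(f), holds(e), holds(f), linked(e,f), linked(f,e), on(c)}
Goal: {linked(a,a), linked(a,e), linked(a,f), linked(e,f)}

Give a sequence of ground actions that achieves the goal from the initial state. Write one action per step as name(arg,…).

drop(a,a); grab(a,e); tag(a,e); grab(a,e); tag(a,f)

1. drop(a,a)  →  {at(e), at(f), holds(e), holds(f), linked(a,a), linked(e,f), linked(f,e), on(c)}
2. grab(a,e)  →  {at(a), at(e), at(f), holds(e), holds(f), linked(a,a), linked(e,f), linked(f,e), on(c)}
3. tag(a,e)  →  {at(f), holds(e), holds(f), linked(a,a), linked(a,e), linked(e,f), linked(f,e), on(c)}
4. grab(a,e)  →  {at(a), at(f), holds(e), holds(f), linked(a,a), linked(a,e), linked(e,f), linked(f,e), on(c)}
5. tag(a,f)  →  {holds(e), holds(f), linked(a,a), linked(a,e), linked(a,f), linked(e,f), linked(f,e), on(c)}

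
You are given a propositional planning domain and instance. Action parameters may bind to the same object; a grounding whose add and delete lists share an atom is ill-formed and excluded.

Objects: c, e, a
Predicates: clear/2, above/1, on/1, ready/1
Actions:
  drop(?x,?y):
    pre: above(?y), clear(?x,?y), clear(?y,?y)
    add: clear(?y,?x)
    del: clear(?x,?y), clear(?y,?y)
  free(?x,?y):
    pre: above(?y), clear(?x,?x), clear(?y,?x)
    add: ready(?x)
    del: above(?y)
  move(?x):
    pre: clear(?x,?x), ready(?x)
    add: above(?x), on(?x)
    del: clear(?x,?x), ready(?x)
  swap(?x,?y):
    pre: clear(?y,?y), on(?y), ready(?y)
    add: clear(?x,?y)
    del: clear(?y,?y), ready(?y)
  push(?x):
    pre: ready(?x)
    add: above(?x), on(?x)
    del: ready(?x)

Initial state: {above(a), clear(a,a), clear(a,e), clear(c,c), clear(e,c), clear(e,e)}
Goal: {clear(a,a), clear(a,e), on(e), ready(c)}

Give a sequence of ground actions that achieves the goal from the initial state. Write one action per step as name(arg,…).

free(e,a); move(e); free(c,e)

1. free(e,a)  →  {clear(a,a), clear(a,e), clear(c,c), clear(e,c), clear(e,e), ready(e)}
2. move(e)  →  {above(e), clear(a,a), clear(a,e), clear(c,c), clear(e,c), on(e)}
3. free(c,e)  →  {clear(a,a), clear(a,e), clear(c,c), clear(e,c), on(e), ready(c)}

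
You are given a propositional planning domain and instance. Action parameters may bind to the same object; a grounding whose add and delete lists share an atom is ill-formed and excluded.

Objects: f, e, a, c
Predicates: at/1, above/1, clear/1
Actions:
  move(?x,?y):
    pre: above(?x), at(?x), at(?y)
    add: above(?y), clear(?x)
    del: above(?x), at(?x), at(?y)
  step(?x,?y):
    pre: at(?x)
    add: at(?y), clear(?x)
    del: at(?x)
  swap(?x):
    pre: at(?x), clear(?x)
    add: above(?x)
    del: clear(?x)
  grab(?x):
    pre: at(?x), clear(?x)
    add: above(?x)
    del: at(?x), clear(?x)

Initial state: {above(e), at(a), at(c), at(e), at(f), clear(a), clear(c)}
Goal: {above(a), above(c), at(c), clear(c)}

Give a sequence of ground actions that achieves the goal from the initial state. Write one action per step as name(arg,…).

1. move(e,c)  →  {above(c), at(a), at(f), clear(a), clear(c), clear(e)}
2. step(f,c)  →  {above(c), at(a), at(c), clear(a), clear(c), clear(e), clear(f)}
3. swap(a)  →  {above(a), above(c), at(a), at(c), clear(c), clear(e), clear(f)}

move(e,c); step(f,c); swap(a)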